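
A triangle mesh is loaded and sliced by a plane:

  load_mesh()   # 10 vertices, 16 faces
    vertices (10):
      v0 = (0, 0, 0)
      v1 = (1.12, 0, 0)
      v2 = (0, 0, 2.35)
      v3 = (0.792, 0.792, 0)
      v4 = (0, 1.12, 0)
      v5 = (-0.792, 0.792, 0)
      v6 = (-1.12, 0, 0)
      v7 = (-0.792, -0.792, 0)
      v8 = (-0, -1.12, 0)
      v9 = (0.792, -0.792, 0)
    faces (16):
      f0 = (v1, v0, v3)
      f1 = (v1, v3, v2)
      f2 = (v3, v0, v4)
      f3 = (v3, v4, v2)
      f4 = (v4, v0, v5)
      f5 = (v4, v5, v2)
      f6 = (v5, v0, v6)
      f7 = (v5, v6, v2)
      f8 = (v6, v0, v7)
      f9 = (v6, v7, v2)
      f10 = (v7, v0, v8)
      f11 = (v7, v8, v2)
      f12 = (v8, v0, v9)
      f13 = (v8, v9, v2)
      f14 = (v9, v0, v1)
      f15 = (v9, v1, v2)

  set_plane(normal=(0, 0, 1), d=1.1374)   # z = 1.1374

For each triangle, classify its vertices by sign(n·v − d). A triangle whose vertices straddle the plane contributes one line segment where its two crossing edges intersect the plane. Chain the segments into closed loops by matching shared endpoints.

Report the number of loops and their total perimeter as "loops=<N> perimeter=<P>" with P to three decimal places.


Straddling triangles (8 of 16):
  (v1,v3,v2) [--+] → (0.408672, 0.408672, 1.1374)–(0.57792, 0, 1.1374)  len=0.4423
  (v3,v4,v2) [--+] → (0, 0.57792, 1.1374)–(0.408672, 0.408672, 1.1374)  len=0.4423
  (v4,v5,v2) [--+] → (-0.408672, 0.408672, 1.1374)–(0, 0.57792, 1.1374)  len=0.4423
  (v5,v6,v2) [--+] → (-0.57792, 0, 1.1374)–(-0.408672, 0.408672, 1.1374)  len=0.4423
  (v6,v7,v2) [--+] → (-0.408672, -0.408672, 1.1374)–(-0.57792, 0, 1.1374)  len=0.4423
  (v7,v8,v2) [--+] → (0, -0.57792, 1.1374)–(-0.408672, -0.408672, 1.1374)  len=0.4423
  (v8,v9,v2) [--+] → (0.408672, -0.408672, 1.1374)–(0, -0.57792, 1.1374)  len=0.4423
  (v9,v1,v2) [--+] → (0.57792, 0, 1.1374)–(0.408672, -0.408672, 1.1374)  len=0.4423

Chained into 1 loop(s):
  loop 1: 8 segments, perimeter = 3.5387
Total perimeter = 3.539

loops=1 perimeter=3.539


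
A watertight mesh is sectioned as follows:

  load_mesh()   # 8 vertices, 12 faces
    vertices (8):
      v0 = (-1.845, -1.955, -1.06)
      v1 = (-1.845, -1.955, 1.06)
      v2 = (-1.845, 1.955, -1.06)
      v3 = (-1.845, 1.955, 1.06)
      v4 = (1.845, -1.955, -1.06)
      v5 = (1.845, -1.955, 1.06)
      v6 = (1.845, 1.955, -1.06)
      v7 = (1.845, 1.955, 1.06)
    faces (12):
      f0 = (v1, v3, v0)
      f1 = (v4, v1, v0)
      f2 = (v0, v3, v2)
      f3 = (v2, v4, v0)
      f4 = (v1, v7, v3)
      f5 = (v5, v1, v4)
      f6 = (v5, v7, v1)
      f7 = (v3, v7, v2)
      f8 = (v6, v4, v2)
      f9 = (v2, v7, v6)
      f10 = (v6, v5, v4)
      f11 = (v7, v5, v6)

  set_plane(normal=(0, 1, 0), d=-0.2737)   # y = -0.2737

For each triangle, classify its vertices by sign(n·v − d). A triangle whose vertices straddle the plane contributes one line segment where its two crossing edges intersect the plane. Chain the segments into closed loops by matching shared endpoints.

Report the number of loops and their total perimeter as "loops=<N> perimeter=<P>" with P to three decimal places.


Straddling triangles (8 of 12):
  (v1,v3,v0) [-+-] → (-1.845, -0.2737, 1.06)–(-1.845, -0.2737, -0.1484)  len=1.2084
  (v0,v3,v2) [-++] → (-1.845, -0.2737, -0.1484)–(-1.845, -0.2737, -1.06)  len=0.9116
  (v2,v4,v0) [+--] → (0.2583, -0.2737, -1.06)–(-1.845, -0.2737, -1.06)  len=2.1033
  (v1,v7,v3) [-++] → (-0.2583, -0.2737, 1.06)–(-1.845, -0.2737, 1.06)  len=1.5867
  (v5,v7,v1) [-+-] → (1.845, -0.2737, 1.06)–(-0.2583, -0.2737, 1.06)  len=2.1033
  (v6,v4,v2) [+-+] → (1.845, -0.2737, -1.06)–(0.2583, -0.2737, -1.06)  len=1.5867
  (v6,v5,v4) [+--] → (1.845, -0.2737, 0.1484)–(1.845, -0.2737, -1.06)  len=1.2084
  (v7,v5,v6) [+-+] → (1.845, -0.2737, 1.06)–(1.845, -0.2737, 0.1484)  len=0.9116

Chained into 1 loop(s):
  loop 1: 8 segments, perimeter = 11.6200
Total perimeter = 11.620

loops=1 perimeter=11.620


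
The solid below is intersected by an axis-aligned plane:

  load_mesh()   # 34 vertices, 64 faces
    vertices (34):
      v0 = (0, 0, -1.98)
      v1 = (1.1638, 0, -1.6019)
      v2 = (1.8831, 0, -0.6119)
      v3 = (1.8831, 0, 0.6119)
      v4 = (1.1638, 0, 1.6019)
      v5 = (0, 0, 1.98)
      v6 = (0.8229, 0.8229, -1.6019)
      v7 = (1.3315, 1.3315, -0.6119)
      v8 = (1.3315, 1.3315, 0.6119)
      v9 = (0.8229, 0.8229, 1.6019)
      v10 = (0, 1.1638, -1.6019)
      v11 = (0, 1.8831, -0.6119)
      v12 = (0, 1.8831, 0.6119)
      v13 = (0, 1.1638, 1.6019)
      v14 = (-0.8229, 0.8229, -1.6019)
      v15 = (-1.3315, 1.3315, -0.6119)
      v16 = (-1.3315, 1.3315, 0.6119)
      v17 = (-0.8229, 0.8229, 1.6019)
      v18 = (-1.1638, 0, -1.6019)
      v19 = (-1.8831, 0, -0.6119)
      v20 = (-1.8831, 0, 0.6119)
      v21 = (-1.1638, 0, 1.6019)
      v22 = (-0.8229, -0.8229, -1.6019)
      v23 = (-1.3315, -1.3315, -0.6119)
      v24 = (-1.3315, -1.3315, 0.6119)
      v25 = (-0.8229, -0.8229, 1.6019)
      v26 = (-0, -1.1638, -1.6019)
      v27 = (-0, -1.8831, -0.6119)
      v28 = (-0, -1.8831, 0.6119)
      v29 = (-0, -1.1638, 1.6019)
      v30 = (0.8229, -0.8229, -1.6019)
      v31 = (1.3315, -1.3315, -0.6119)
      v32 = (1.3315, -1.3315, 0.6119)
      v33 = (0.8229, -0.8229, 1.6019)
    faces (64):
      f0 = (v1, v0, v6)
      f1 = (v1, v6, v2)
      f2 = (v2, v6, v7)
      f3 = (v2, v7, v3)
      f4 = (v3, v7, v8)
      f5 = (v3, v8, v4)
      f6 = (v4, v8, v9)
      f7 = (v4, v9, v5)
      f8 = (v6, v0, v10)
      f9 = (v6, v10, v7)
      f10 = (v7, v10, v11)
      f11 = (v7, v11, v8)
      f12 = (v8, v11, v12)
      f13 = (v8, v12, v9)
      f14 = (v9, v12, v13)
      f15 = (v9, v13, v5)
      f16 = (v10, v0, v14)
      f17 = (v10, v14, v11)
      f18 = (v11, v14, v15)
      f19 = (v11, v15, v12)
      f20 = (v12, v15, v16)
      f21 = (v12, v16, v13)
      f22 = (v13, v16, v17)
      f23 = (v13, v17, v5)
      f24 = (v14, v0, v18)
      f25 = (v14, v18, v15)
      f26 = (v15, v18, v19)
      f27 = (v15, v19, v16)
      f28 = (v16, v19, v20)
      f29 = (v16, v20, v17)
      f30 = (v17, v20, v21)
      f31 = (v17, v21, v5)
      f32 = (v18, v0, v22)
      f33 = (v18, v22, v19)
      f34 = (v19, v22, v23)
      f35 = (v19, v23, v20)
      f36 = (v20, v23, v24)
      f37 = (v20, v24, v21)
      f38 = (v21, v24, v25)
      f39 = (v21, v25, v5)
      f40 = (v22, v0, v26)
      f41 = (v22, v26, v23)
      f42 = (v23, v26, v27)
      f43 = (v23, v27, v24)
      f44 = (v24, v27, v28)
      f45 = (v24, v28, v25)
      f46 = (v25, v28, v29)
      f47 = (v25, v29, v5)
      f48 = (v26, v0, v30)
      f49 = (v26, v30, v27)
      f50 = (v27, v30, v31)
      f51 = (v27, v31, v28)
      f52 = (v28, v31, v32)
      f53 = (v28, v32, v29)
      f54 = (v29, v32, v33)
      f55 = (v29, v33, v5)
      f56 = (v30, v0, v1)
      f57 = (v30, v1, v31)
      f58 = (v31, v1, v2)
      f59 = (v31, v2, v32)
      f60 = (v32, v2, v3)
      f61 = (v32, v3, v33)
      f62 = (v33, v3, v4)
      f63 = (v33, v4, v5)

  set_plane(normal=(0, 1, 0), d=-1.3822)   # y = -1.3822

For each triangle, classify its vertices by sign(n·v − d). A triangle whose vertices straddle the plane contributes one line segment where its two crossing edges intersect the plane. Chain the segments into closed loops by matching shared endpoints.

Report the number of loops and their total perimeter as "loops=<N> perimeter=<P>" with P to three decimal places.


Straddling triangles (10 of 64):
  (v23,v26,v27) [++-] → (0, -1.3822, -1.30131)–(-1.20912, -1.3822, -0.6119)  len=1.3918
  (v23,v27,v24) [+-+] → (-1.20912, -1.3822, -0.6119)–(-1.20912, -1.3822, 0.499415)  len=1.1113
  (v24,v27,v28) [+--] → (-1.20912, -1.3822, 0.499415)–(-1.20912, -1.3822, 0.6119)  len=0.1125
  (v24,v28,v25) [+-+] → (-1.20912, -1.3822, 0.6119)–(-0.388786, -1.3822, 1.07963)  len=0.9443
  (v25,v28,v29) [+-+] → (-0.388786, -1.3822, 1.07963)–(0, -1.3822, 1.30131)  len=0.4475
  (v26,v30,v27) [++-] → (0.388786, -1.3822, -1.07963)–(0, -1.3822, -1.30131)  len=0.4475
  (v27,v30,v31) [-++] → (0.388786, -1.3822, -1.07963)–(1.20912, -1.3822, -0.6119)  len=0.9443
  (v27,v31,v28) [-+-] → (1.20912, -1.3822, -0.6119)–(1.20912, -1.3822, -0.499415)  len=0.1125
  (v28,v31,v32) [-++] → (1.20912, -1.3822, -0.499415)–(1.20912, -1.3822, 0.6119)  len=1.1113
  (v28,v32,v29) [-++] → (1.20912, -1.3822, 0.6119)–(0, -1.3822, 1.30131)  len=1.3918

Chained into 1 loop(s):
  loop 1: 10 segments, perimeter = 8.0150
Total perimeter = 8.015

loops=1 perimeter=8.015


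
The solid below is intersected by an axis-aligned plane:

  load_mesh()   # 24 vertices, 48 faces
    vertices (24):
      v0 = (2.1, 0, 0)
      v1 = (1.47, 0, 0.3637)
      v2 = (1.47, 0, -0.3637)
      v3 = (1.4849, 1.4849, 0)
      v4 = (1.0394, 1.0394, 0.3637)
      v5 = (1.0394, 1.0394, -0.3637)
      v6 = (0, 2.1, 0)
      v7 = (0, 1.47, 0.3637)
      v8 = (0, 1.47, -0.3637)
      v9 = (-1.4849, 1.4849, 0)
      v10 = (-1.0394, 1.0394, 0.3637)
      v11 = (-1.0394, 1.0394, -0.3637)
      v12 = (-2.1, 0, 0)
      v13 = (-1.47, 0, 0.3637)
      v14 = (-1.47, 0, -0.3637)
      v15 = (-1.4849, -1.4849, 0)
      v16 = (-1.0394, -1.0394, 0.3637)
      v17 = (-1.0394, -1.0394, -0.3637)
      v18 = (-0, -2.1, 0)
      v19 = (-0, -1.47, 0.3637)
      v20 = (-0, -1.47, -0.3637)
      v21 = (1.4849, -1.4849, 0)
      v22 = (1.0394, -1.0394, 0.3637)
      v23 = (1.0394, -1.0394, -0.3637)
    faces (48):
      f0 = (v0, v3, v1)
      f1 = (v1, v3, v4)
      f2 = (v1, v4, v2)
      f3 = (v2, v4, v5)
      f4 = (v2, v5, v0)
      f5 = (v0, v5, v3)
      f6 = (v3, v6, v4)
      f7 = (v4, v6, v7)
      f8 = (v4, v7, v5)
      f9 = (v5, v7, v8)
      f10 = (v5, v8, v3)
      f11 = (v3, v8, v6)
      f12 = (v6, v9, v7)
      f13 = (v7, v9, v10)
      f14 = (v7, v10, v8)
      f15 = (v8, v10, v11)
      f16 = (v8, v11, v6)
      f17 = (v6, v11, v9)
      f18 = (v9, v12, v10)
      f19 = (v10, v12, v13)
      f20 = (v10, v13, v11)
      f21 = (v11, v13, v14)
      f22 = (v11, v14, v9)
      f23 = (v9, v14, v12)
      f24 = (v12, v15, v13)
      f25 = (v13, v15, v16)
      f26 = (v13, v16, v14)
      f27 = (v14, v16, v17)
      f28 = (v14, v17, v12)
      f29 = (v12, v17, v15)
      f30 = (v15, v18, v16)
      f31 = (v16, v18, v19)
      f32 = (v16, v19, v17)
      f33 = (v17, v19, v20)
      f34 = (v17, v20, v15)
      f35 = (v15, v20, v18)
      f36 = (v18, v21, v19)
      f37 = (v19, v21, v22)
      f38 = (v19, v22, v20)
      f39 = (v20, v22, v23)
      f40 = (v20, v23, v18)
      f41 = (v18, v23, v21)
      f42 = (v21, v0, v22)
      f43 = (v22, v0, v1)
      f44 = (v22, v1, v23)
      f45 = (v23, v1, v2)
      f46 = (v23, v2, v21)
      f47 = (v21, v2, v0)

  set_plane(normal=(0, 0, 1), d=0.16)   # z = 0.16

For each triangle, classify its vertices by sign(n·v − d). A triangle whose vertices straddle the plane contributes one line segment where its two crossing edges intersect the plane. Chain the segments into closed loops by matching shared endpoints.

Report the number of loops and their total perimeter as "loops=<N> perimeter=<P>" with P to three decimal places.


Straddling triangles (32 of 48):
  (v0,v3,v1) [--+] → (1.47835, 0.831658, 0.16)–(1.82285, 0, 0.16)  len=0.9002
  (v1,v3,v4) [+-+] → (1.47835, 0.831658, 0.16)–(1.28891, 1.28891, 0.16)  len=0.4949
  (v1,v4,v2) [++-] → (1.15998, 0.748328, 0.16)–(1.47, 0, 0.16)  len=0.8100
  (v2,v4,v5) [-+-] → (1.15998, 0.748328, 0.16)–(1.0394, 1.0394, 0.16)  len=0.3151
  (v3,v6,v4) [--+] → (0.457256, 1.63342, 0.16)–(1.28891, 1.28891, 0.16)  len=0.9002
  (v4,v6,v7) [+-+] → (0.457256, 1.63342, 0.16)–(0, 1.82285, 0.16)  len=0.4949
  (v4,v7,v5) [++-] → (0.291072, 1.34942, 0.16)–(1.0394, 1.0394, 0.16)  len=0.8100
  (v5,v7,v8) [-+-] → (0.291072, 1.34942, 0.16)–(0, 1.47, 0.16)  len=0.3151
  (v6,v9,v7) [--+] → (-0.831658, 1.47835, 0.16)–(0, 1.82285, 0.16)  len=0.9002
  (v7,v9,v10) [+-+] → (-0.831658, 1.47835, 0.16)–(-1.28891, 1.28891, 0.16)  len=0.4949
  (v7,v10,v8) [++-] → (-0.748328, 1.15998, 0.16)–(0, 1.47, 0.16)  len=0.8100
  (v8,v10,v11) [-+-] → (-0.748328, 1.15998, 0.16)–(-1.0394, 1.0394, 0.16)  len=0.3151
  (v9,v12,v10) [--+] → (-1.63342, 0.457256, 0.16)–(-1.28891, 1.28891, 0.16)  len=0.9002
  (v10,v12,v13) [+-+] → (-1.63342, 0.457256, 0.16)–(-1.82285, 0, 0.16)  len=0.4949
  (v10,v13,v11) [++-] → (-1.34942, 0.291072, 0.16)–(-1.0394, 1.0394, 0.16)  len=0.8100
  (v11,v13,v14) [-+-] → (-1.34942, 0.291072, 0.16)–(-1.47, 0, 0.16)  len=0.3151
  (v12,v15,v13) [--+] → (-1.47835, -0.831658, 0.16)–(-1.82285, 0, 0.16)  len=0.9002
  (v13,v15,v16) [+-+] → (-1.47835, -0.831658, 0.16)–(-1.28891, -1.28891, 0.16)  len=0.4949
  (v13,v16,v14) [++-] → (-1.15998, -0.748328, 0.16)–(-1.47, 0, 0.16)  len=0.8100
  (v14,v16,v17) [-+-] → (-1.15998, -0.748328, 0.16)–(-1.0394, -1.0394, 0.16)  len=0.3151
  (v15,v18,v16) [--+] → (-0.457256, -1.63342, 0.16)–(-1.28891, -1.28891, 0.16)  len=0.9002
  (v16,v18,v19) [+-+] → (-0.457256, -1.63342, 0.16)–(0, -1.82285, 0.16)  len=0.4949
  (v16,v19,v17) [++-] → (-0.291072, -1.34942, 0.16)–(-1.0394, -1.0394, 0.16)  len=0.8100
  (v17,v19,v20) [-+-] → (-0.291072, -1.34942, 0.16)–(0, -1.47, 0.16)  len=0.3151
  (v18,v21,v19) [--+] → (0.831658, -1.47835, 0.16)–(0, -1.82285, 0.16)  len=0.9002
  (v19,v21,v22) [+-+] → (0.831658, -1.47835, 0.16)–(1.28891, -1.28891, 0.16)  len=0.4949
  (v19,v22,v20) [++-] → (0.748328, -1.15998, 0.16)–(0, -1.47, 0.16)  len=0.8100
  (v20,v22,v23) [-+-] → (0.748328, -1.15998, 0.16)–(1.0394, -1.0394, 0.16)  len=0.3151
  (v21,v0,v22) [--+] → (1.63342, -0.457256, 0.16)–(1.28891, -1.28891, 0.16)  len=0.9002
  (v22,v0,v1) [+-+] → (1.63342, -0.457256, 0.16)–(1.82285, 0, 0.16)  len=0.4949
  (v22,v1,v23) [++-] → (1.34942, -0.291072, 0.16)–(1.0394, -1.0394, 0.16)  len=0.8100
  (v23,v1,v2) [-+-] → (1.34942, -0.291072, 0.16)–(1.47, 0, 0.16)  len=0.3151

Chained into 2 loop(s):
  loop 1: 16 segments, perimeter = 11.1610
  loop 2: 16 segments, perimeter = 9.0005
Total perimeter = 20.162

loops=2 perimeter=20.162


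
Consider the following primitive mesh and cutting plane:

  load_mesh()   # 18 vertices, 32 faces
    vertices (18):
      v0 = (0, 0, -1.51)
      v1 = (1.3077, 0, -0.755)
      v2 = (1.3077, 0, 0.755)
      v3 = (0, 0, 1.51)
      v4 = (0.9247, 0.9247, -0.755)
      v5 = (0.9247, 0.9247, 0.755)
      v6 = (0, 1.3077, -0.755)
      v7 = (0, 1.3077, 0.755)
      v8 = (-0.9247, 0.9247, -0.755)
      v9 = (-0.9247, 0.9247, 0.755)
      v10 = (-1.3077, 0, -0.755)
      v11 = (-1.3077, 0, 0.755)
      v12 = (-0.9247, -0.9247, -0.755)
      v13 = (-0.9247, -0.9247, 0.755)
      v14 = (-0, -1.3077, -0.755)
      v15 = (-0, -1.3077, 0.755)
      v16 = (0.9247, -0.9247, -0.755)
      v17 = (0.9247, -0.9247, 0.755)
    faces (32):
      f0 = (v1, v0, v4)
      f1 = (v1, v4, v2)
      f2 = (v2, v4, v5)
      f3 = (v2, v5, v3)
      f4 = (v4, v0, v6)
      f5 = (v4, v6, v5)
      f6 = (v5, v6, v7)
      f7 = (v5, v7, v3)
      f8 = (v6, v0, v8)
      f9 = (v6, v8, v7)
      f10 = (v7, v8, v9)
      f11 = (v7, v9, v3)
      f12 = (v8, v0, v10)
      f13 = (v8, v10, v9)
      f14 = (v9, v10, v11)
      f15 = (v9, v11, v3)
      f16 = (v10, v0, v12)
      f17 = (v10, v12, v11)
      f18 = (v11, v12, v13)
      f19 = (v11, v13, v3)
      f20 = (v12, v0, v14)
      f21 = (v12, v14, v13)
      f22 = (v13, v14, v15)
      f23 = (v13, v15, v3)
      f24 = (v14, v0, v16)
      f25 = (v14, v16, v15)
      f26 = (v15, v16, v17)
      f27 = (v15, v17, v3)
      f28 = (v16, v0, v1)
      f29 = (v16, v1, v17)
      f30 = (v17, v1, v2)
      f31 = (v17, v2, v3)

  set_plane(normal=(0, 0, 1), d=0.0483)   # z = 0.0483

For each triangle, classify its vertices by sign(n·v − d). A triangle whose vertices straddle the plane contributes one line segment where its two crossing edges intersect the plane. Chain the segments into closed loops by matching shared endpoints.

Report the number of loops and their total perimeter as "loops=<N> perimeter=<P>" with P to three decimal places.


loops=1 perimeter=8.007

Straddling triangles (16 of 32):
  (v1,v4,v2) [--+] → (1.12845, 0.432772, 0.0483)–(1.3077, 0, 0.0483)  len=0.4684
  (v2,v4,v5) [+-+] → (1.12845, 0.432772, 0.0483)–(0.9247, 0.9247, 0.0483)  len=0.5325
  (v4,v6,v5) [--+] → (0.491928, 1.10395, 0.0483)–(0.9247, 0.9247, 0.0483)  len=0.4684
  (v5,v6,v7) [+-+] → (0.491928, 1.10395, 0.0483)–(0, 1.3077, 0.0483)  len=0.5325
  (v6,v8,v7) [--+] → (-0.432772, 1.12845, 0.0483)–(0, 1.3077, 0.0483)  len=0.4684
  (v7,v8,v9) [+-+] → (-0.432772, 1.12845, 0.0483)–(-0.9247, 0.9247, 0.0483)  len=0.5325
  (v8,v10,v9) [--+] → (-1.10395, 0.491928, 0.0483)–(-0.9247, 0.9247, 0.0483)  len=0.4684
  (v9,v10,v11) [+-+] → (-1.10395, 0.491928, 0.0483)–(-1.3077, 0, 0.0483)  len=0.5325
  (v10,v12,v11) [--+] → (-1.12845, -0.432772, 0.0483)–(-1.3077, 0, 0.0483)  len=0.4684
  (v11,v12,v13) [+-+] → (-1.12845, -0.432772, 0.0483)–(-0.9247, -0.9247, 0.0483)  len=0.5325
  (v12,v14,v13) [--+] → (-0.491928, -1.10395, 0.0483)–(-0.9247, -0.9247, 0.0483)  len=0.4684
  (v13,v14,v15) [+-+] → (-0.491928, -1.10395, 0.0483)–(0, -1.3077, 0.0483)  len=0.5325
  (v14,v16,v15) [--+] → (0.432772, -1.12845, 0.0483)–(0, -1.3077, 0.0483)  len=0.4684
  (v15,v16,v17) [+-+] → (0.432772, -1.12845, 0.0483)–(0.9247, -0.9247, 0.0483)  len=0.5325
  (v16,v1,v17) [--+] → (1.10395, -0.491928, 0.0483)–(0.9247, -0.9247, 0.0483)  len=0.4684
  (v17,v1,v2) [+-+] → (1.10395, -0.491928, 0.0483)–(1.3077, 0, 0.0483)  len=0.5325

Chained into 1 loop(s):
  loop 1: 16 segments, perimeter = 8.0070
Total perimeter = 8.007


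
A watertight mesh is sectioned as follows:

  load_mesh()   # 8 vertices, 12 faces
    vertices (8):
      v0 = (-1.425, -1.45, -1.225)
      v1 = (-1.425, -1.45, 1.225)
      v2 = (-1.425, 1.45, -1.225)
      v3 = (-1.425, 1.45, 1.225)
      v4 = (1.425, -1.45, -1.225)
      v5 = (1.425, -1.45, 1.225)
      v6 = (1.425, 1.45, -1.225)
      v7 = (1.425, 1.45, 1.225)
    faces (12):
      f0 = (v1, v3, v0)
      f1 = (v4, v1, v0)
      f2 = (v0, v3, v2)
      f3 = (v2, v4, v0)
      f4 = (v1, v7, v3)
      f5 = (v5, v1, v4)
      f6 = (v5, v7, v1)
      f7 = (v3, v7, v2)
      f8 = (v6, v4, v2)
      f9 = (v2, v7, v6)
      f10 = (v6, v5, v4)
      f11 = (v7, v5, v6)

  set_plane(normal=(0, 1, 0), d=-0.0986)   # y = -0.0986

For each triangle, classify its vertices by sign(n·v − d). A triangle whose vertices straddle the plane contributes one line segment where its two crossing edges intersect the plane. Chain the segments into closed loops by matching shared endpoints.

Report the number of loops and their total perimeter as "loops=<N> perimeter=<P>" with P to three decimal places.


loops=1 perimeter=10.600

Straddling triangles (8 of 12):
  (v1,v3,v0) [-+-] → (-1.425, -0.0986, 1.225)–(-1.425, -0.0986, -0.0833)  len=1.3083
  (v0,v3,v2) [-++] → (-1.425, -0.0986, -0.0833)–(-1.425, -0.0986, -1.225)  len=1.1417
  (v2,v4,v0) [+--] → (0.0969, -0.0986, -1.225)–(-1.425, -0.0986, -1.225)  len=1.5219
  (v1,v7,v3) [-++] → (-0.0969, -0.0986, 1.225)–(-1.425, -0.0986, 1.225)  len=1.3281
  (v5,v7,v1) [-+-] → (1.425, -0.0986, 1.225)–(-0.0969, -0.0986, 1.225)  len=1.5219
  (v6,v4,v2) [+-+] → (1.425, -0.0986, -1.225)–(0.0969, -0.0986, -1.225)  len=1.3281
  (v6,v5,v4) [+--] → (1.425, -0.0986, 0.0833)–(1.425, -0.0986, -1.225)  len=1.3083
  (v7,v5,v6) [+-+] → (1.425, -0.0986, 1.225)–(1.425, -0.0986, 0.0833)  len=1.1417

Chained into 1 loop(s):
  loop 1: 8 segments, perimeter = 10.6000
Total perimeter = 10.600


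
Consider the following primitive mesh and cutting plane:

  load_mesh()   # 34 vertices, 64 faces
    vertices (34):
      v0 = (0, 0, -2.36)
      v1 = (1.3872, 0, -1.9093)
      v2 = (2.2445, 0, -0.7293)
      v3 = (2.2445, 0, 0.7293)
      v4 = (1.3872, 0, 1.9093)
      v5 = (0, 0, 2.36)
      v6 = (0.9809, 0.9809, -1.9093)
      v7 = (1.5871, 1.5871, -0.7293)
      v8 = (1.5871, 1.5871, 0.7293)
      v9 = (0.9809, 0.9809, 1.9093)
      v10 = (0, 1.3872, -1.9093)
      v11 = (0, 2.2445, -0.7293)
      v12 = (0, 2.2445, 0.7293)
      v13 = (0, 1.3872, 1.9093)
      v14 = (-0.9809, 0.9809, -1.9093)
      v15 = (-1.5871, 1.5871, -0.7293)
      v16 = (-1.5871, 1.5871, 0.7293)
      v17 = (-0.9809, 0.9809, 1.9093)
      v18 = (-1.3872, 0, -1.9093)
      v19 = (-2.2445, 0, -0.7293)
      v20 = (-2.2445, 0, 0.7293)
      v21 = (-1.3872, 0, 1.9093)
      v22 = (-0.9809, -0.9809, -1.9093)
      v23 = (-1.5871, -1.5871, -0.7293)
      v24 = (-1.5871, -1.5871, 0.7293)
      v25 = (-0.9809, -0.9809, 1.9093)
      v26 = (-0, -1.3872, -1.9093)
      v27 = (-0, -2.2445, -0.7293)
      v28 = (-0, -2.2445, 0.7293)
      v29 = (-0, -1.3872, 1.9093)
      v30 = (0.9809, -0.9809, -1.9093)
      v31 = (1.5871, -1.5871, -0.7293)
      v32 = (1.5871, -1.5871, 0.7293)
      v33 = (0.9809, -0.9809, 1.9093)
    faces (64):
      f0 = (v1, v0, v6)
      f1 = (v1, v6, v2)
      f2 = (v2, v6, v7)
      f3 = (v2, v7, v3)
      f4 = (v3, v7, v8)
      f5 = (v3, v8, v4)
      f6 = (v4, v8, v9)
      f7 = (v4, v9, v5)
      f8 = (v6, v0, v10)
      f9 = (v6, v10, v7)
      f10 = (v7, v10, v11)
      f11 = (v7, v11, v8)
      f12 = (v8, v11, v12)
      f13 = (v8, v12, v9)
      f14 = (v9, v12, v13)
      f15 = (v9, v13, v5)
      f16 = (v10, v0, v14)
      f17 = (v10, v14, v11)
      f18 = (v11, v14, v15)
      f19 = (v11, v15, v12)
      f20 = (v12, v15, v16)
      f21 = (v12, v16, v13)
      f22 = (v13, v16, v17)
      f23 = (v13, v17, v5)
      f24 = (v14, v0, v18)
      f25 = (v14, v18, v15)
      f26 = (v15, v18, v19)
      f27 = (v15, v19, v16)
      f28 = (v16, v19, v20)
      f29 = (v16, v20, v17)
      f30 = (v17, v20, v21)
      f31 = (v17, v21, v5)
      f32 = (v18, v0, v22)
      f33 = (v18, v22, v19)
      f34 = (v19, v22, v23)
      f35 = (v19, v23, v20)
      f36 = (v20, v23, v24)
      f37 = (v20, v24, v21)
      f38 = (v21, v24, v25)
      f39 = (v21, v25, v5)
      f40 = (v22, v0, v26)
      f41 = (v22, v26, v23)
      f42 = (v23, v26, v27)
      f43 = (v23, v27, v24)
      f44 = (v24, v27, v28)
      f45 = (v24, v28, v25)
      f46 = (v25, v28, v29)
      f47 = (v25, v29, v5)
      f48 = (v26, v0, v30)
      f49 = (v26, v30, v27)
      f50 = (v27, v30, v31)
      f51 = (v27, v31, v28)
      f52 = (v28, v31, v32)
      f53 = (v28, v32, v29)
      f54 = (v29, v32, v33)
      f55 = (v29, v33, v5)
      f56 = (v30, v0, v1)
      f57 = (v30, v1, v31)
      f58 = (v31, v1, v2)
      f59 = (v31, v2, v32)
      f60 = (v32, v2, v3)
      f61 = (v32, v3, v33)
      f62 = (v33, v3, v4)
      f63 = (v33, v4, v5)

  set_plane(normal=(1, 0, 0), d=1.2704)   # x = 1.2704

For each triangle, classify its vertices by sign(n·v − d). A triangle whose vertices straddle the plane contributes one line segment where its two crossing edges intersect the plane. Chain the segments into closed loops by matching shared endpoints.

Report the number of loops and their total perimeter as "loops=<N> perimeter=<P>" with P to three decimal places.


Straddling triangles (20 of 64):
  (v1,v0,v6) [+--] → (1.2704, 0, -1.94725)–(1.2704, 0.281982, -1.9093)  len=0.2845
  (v1,v6,v2) [+-+] → (1.2704, 0.281982, -1.9093)–(1.2704, 0.756169, -1.63895)  len=0.5458
  (v2,v6,v7) [+-+] → (1.2704, 0.756169, -1.63895)–(1.2704, 1.2704, -1.34577)  len=0.5919
  (v4,v8,v9) [++-] → (1.2704, 1.2704, 1.34577)–(1.2704, 0.281982, 1.9093)  len=1.1378
  (v4,v9,v5) [+--] → (1.2704, 0.281982, 1.9093)–(1.2704, 0, 1.94725)  len=0.2845
  (v6,v10,v7) [--+] → (1.2704, 1.54721, -0.964765)–(1.2704, 1.2704, -1.34577)  len=0.4709
  (v7,v10,v11) [+--] → (1.2704, 1.54721, -0.964765)–(1.2704, 1.71828, -0.7293)  len=0.2910
  (v7,v11,v8) [+-+] → (1.2704, 1.71828, -0.7293)–(1.2704, 1.71828, 0.438242)  len=1.1675
  (v8,v11,v12) [+--] → (1.2704, 1.71828, 0.438242)–(1.2704, 1.71828, 0.7293)  len=0.2911
  (v8,v12,v9) [+--] → (1.2704, 1.71828, 0.7293)–(1.2704, 1.2704, 1.34577)  len=0.7620
  (v27,v30,v31) [--+] → (1.2704, -1.2704, -1.34577)–(1.2704, -1.71828, -0.7293)  len=0.7620
  (v27,v31,v28) [-+-] → (1.2704, -1.71828, -0.7293)–(1.2704, -1.71828, -0.438242)  len=0.2911
  (v28,v31,v32) [-++] → (1.2704, -1.71828, -0.438242)–(1.2704, -1.71828, 0.7293)  len=1.1675
  (v28,v32,v29) [-+-] → (1.2704, -1.71828, 0.7293)–(1.2704, -1.54721, 0.964765)  len=0.2910
  (v29,v32,v33) [-+-] → (1.2704, -1.54721, 0.964765)–(1.2704, -1.2704, 1.34577)  len=0.4709
  (v30,v0,v1) [--+] → (1.2704, 0, -1.94725)–(1.2704, -0.281982, -1.9093)  len=0.2845
  (v30,v1,v31) [-++] → (1.2704, -0.281982, -1.9093)–(1.2704, -1.2704, -1.34577)  len=1.1378
  (v32,v3,v33) [++-] → (1.2704, -0.756169, 1.63895)–(1.2704, -1.2704, 1.34577)  len=0.5919
  (v33,v3,v4) [-++] → (1.2704, -0.756169, 1.63895)–(1.2704, -0.281982, 1.9093)  len=0.5458
  (v33,v4,v5) [-+-] → (1.2704, -0.281982, 1.9093)–(1.2704, 0, 1.94725)  len=0.2845

Chained into 1 loop(s):
  loop 1: 20 segments, perimeter = 11.6544
Total perimeter = 11.654

loops=1 perimeter=11.654


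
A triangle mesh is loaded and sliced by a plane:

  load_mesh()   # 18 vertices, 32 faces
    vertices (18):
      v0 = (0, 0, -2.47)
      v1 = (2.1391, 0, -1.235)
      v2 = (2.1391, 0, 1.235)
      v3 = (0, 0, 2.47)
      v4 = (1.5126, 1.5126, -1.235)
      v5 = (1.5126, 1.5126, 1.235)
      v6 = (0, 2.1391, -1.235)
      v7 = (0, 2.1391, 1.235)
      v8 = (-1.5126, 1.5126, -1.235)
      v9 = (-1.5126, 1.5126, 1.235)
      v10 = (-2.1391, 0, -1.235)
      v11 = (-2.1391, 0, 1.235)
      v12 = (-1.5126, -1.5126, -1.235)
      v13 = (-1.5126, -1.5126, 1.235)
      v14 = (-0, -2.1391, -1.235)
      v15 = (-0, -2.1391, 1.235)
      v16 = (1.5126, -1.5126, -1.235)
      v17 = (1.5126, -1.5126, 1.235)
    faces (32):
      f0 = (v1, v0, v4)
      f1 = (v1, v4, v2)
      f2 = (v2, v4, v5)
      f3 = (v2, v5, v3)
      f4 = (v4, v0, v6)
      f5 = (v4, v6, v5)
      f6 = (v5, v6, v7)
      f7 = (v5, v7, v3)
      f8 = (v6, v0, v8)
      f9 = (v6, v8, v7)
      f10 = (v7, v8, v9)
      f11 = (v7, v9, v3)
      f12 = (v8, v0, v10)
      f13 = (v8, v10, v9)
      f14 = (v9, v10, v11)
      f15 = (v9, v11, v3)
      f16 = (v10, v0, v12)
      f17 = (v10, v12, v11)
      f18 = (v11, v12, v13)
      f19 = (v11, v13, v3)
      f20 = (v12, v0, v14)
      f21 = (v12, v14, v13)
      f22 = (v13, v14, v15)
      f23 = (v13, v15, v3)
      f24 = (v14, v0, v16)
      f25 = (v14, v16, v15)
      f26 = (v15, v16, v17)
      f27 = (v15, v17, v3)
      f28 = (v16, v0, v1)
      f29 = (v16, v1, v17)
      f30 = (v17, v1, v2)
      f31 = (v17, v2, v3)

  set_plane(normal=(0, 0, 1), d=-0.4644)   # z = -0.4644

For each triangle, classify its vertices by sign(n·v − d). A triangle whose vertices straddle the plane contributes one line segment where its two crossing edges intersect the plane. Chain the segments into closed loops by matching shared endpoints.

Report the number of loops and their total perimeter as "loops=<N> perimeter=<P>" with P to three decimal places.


loops=1 perimeter=13.098

Straddling triangles (16 of 32):
  (v1,v4,v2) [--+] → (1.70806, 1.04069, -0.4644)–(2.1391, 0, -0.4644)  len=1.1264
  (v2,v4,v5) [+-+] → (1.70806, 1.04069, -0.4644)–(1.5126, 1.5126, -0.4644)  len=0.5108
  (v4,v6,v5) [--+] → (0.471907, 1.94364, -0.4644)–(1.5126, 1.5126, -0.4644)  len=1.1264
  (v5,v6,v7) [+-+] → (0.471907, 1.94364, -0.4644)–(0, 2.1391, -0.4644)  len=0.5108
  (v6,v8,v7) [--+] → (-1.04069, 1.70806, -0.4644)–(0, 2.1391, -0.4644)  len=1.1264
  (v7,v8,v9) [+-+] → (-1.04069, 1.70806, -0.4644)–(-1.5126, 1.5126, -0.4644)  len=0.5108
  (v8,v10,v9) [--+] → (-1.94364, 0.471907, -0.4644)–(-1.5126, 1.5126, -0.4644)  len=1.1264
  (v9,v10,v11) [+-+] → (-1.94364, 0.471907, -0.4644)–(-2.1391, 0, -0.4644)  len=0.5108
  (v10,v12,v11) [--+] → (-1.70806, -1.04069, -0.4644)–(-2.1391, 0, -0.4644)  len=1.1264
  (v11,v12,v13) [+-+] → (-1.70806, -1.04069, -0.4644)–(-1.5126, -1.5126, -0.4644)  len=0.5108
  (v12,v14,v13) [--+] → (-0.471907, -1.94364, -0.4644)–(-1.5126, -1.5126, -0.4644)  len=1.1264
  (v13,v14,v15) [+-+] → (-0.471907, -1.94364, -0.4644)–(0, -2.1391, -0.4644)  len=0.5108
  (v14,v16,v15) [--+] → (1.04069, -1.70806, -0.4644)–(0, -2.1391, -0.4644)  len=1.1264
  (v15,v16,v17) [+-+] → (1.04069, -1.70806, -0.4644)–(1.5126, -1.5126, -0.4644)  len=0.5108
  (v16,v1,v17) [--+] → (1.94364, -0.471907, -0.4644)–(1.5126, -1.5126, -0.4644)  len=1.1264
  (v17,v1,v2) [+-+] → (1.94364, -0.471907, -0.4644)–(2.1391, 0, -0.4644)  len=0.5108

Chained into 1 loop(s):
  loop 1: 16 segments, perimeter = 13.0977
Total perimeter = 13.098


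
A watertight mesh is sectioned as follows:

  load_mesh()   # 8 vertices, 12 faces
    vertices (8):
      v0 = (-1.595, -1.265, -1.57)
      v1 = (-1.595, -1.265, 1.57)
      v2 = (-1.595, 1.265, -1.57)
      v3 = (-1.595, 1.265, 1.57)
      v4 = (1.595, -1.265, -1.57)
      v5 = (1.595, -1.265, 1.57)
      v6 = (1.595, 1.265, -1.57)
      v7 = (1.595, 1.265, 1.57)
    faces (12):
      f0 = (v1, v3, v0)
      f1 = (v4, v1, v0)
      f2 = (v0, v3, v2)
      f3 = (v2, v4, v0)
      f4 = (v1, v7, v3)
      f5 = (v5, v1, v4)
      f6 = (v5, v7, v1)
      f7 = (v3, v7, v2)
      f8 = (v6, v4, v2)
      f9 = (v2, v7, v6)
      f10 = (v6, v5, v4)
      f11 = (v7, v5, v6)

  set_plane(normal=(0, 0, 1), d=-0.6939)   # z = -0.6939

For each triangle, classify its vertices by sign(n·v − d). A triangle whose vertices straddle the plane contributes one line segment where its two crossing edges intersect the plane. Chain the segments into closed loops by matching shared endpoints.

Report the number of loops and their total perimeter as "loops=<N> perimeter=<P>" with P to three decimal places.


loops=1 perimeter=11.440

Straddling triangles (8 of 12):
  (v1,v3,v0) [++-] → (-1.595, -0.559098, -0.6939)–(-1.595, -1.265, -0.6939)  len=0.7059
  (v4,v1,v0) [-+-] → (0.704949, -1.265, -0.6939)–(-1.595, -1.265, -0.6939)  len=2.2999
  (v0,v3,v2) [-+-] → (-1.595, -0.559098, -0.6939)–(-1.595, 1.265, -0.6939)  len=1.8241
  (v5,v1,v4) [++-] → (0.704949, -1.265, -0.6939)–(1.595, -1.265, -0.6939)  len=0.8901
  (v3,v7,v2) [++-] → (-0.704949, 1.265, -0.6939)–(-1.595, 1.265, -0.6939)  len=0.8901
  (v2,v7,v6) [-+-] → (-0.704949, 1.265, -0.6939)–(1.595, 1.265, -0.6939)  len=2.2999
  (v6,v5,v4) [-+-] → (1.595, 0.559098, -0.6939)–(1.595, -1.265, -0.6939)  len=1.8241
  (v7,v5,v6) [++-] → (1.595, 0.559098, -0.6939)–(1.595, 1.265, -0.6939)  len=0.7059

Chained into 1 loop(s):
  loop 1: 8 segments, perimeter = 11.4400
Total perimeter = 11.440


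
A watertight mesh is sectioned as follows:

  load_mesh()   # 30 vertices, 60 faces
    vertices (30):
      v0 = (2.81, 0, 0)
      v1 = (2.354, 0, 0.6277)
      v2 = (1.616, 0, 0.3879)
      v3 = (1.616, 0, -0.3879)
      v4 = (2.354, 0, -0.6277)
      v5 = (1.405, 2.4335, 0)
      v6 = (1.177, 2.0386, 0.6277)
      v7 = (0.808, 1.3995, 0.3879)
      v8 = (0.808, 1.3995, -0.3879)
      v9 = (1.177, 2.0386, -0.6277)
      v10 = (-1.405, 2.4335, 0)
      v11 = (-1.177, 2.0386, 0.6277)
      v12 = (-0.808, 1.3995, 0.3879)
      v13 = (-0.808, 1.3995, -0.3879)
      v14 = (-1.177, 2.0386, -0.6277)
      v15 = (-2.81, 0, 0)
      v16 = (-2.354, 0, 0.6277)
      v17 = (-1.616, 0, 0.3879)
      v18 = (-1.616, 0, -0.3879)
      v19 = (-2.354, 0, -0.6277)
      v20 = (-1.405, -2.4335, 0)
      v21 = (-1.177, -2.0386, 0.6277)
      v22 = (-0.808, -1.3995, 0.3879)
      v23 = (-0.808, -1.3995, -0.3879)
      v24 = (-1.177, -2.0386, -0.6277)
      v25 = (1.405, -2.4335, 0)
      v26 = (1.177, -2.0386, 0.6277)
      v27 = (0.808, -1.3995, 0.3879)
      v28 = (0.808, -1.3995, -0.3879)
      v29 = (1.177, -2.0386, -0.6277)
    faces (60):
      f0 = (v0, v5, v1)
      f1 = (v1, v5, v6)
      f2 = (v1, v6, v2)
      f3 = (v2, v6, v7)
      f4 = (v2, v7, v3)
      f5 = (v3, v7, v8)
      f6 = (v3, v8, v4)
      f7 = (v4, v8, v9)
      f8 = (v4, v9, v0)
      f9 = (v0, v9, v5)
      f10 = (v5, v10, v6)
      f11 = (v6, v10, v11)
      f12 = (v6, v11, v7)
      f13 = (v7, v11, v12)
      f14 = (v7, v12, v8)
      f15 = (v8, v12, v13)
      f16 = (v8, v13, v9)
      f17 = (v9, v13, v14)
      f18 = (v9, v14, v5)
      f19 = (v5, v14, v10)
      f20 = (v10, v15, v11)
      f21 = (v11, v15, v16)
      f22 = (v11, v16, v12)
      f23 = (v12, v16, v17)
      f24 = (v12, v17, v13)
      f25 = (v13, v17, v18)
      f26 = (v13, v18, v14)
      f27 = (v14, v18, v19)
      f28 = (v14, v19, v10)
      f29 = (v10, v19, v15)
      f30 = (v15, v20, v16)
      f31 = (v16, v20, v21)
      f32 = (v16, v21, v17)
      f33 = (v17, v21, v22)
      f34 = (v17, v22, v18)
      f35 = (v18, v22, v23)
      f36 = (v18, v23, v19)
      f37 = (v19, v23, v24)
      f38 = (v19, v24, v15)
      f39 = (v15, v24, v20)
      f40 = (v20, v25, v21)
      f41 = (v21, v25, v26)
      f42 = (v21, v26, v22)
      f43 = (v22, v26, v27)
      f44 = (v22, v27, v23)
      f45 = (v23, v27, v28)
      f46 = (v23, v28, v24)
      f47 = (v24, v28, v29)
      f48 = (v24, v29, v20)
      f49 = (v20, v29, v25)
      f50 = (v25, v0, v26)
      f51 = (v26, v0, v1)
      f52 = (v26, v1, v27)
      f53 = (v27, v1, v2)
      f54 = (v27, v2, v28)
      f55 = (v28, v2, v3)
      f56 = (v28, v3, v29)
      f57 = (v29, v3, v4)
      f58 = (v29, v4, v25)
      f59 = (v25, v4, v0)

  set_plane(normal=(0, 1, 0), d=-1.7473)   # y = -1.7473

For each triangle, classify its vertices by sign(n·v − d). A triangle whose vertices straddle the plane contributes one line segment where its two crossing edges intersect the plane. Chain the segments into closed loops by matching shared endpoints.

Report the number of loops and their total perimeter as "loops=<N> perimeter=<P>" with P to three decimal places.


loops=1 perimeter=8.553

Straddling triangles (18 of 60):
  (v15,v20,v16) [+-+] → (-1.80118, -1.7473, 0)–(-1.6726, -1.7473, 0.176999)  len=0.2188
  (v16,v20,v21) [+--] → (-1.6726, -1.7473, 0.176999)–(-1.34518, -1.7473, 0.6277)  len=0.5571
  (v16,v21,v17) [+-+] → (-1.34518, -1.7473, 0.6277)–(-1.23973, -1.7473, 0.593434)  len=0.1109
  (v17,v21,v22) [+-+] → (-1.23973, -1.7473, 0.593434)–(-1.00881, -1.7473, 0.5184)  len=0.2428
  (v19,v23,v24) [++-] → (-1.00881, -1.7473, -0.5184)–(-1.34518, -1.7473, -0.6277)  len=0.3537
  (v19,v24,v15) [+-+] → (-1.34518, -1.7473, -0.6277)–(-1.41034, -1.7473, -0.538007)  len=0.1109
  (v15,v24,v20) [+--] → (-1.41034, -1.7473, -0.538007)–(-1.80118, -1.7473, 0)  len=0.6650
  (v21,v26,v22) [--+] → (0.272243, -1.7473, 0.5184)–(-1.00881, -1.7473, 0.5184)  len=1.2811
  (v22,v26,v27) [+-+] → (0.272243, -1.7473, 0.5184)–(1.00881, -1.7473, 0.5184)  len=0.7366
  (v23,v28,v24) [++-] → (-0.272243, -1.7473, -0.5184)–(-1.00881, -1.7473, -0.5184)  len=0.7366
  (v24,v28,v29) [-+-] → (-0.272243, -1.7473, -0.5184)–(1.00881, -1.7473, -0.5184)  len=1.2811
  (v25,v0,v26) [-+-] → (1.80118, -1.7473, 0)–(1.41034, -1.7473, 0.538007)  len=0.6650
  (v26,v0,v1) [-++] → (1.41034, -1.7473, 0.538007)–(1.34518, -1.7473, 0.6277)  len=0.1109
  (v26,v1,v27) [-++] → (1.34518, -1.7473, 0.6277)–(1.00881, -1.7473, 0.5184)  len=0.3537
  (v28,v3,v29) [++-] → (1.23973, -1.7473, -0.593434)–(1.00881, -1.7473, -0.5184)  len=0.2428
  (v29,v3,v4) [-++] → (1.23973, -1.7473, -0.593434)–(1.34518, -1.7473, -0.6277)  len=0.1109
  (v29,v4,v25) [-+-] → (1.34518, -1.7473, -0.6277)–(1.6726, -1.7473, -0.176999)  len=0.5571
  (v25,v4,v0) [-++] → (1.6726, -1.7473, -0.176999)–(1.80118, -1.7473, 0)  len=0.2188

Chained into 1 loop(s):
  loop 1: 18 segments, perimeter = 8.5534
Total perimeter = 8.553


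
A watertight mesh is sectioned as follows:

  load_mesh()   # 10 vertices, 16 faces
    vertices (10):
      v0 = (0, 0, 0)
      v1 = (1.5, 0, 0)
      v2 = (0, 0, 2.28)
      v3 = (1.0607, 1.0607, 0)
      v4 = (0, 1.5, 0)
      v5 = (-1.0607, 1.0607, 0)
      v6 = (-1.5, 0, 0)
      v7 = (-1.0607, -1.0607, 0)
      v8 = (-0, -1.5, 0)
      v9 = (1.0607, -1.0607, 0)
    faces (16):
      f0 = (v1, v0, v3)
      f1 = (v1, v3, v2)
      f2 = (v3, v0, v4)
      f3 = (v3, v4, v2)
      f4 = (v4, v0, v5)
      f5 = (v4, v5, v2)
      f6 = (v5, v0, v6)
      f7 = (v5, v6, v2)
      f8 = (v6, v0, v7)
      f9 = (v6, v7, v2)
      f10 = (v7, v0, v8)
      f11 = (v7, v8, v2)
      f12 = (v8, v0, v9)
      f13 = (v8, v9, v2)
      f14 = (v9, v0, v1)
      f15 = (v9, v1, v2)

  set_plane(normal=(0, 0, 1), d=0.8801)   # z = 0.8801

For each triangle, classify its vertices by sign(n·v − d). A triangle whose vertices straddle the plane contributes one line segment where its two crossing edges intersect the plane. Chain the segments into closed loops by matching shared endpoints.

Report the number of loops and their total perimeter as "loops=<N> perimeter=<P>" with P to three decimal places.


loops=1 perimeter=5.639

Straddling triangles (8 of 16):
  (v1,v3,v2) [--+] → (0.65126, 0.65126, 0.8801)–(0.920987, 0, 0.8801)  len=0.7049
  (v3,v4,v2) [--+] → (0, 0.920987, 0.8801)–(0.65126, 0.65126, 0.8801)  len=0.7049
  (v4,v5,v2) [--+] → (-0.65126, 0.65126, 0.8801)–(0, 0.920987, 0.8801)  len=0.7049
  (v5,v6,v2) [--+] → (-0.920987, 0, 0.8801)–(-0.65126, 0.65126, 0.8801)  len=0.7049
  (v6,v7,v2) [--+] → (-0.65126, -0.65126, 0.8801)–(-0.920987, 0, 0.8801)  len=0.7049
  (v7,v8,v2) [--+] → (0, -0.920987, 0.8801)–(-0.65126, -0.65126, 0.8801)  len=0.7049
  (v8,v9,v2) [--+] → (0.65126, -0.65126, 0.8801)–(0, -0.920987, 0.8801)  len=0.7049
  (v9,v1,v2) [--+] → (0.920987, 0, 0.8801)–(0.65126, -0.65126, 0.8801)  len=0.7049

Chained into 1 loop(s):
  loop 1: 8 segments, perimeter = 5.6392
Total perimeter = 5.639


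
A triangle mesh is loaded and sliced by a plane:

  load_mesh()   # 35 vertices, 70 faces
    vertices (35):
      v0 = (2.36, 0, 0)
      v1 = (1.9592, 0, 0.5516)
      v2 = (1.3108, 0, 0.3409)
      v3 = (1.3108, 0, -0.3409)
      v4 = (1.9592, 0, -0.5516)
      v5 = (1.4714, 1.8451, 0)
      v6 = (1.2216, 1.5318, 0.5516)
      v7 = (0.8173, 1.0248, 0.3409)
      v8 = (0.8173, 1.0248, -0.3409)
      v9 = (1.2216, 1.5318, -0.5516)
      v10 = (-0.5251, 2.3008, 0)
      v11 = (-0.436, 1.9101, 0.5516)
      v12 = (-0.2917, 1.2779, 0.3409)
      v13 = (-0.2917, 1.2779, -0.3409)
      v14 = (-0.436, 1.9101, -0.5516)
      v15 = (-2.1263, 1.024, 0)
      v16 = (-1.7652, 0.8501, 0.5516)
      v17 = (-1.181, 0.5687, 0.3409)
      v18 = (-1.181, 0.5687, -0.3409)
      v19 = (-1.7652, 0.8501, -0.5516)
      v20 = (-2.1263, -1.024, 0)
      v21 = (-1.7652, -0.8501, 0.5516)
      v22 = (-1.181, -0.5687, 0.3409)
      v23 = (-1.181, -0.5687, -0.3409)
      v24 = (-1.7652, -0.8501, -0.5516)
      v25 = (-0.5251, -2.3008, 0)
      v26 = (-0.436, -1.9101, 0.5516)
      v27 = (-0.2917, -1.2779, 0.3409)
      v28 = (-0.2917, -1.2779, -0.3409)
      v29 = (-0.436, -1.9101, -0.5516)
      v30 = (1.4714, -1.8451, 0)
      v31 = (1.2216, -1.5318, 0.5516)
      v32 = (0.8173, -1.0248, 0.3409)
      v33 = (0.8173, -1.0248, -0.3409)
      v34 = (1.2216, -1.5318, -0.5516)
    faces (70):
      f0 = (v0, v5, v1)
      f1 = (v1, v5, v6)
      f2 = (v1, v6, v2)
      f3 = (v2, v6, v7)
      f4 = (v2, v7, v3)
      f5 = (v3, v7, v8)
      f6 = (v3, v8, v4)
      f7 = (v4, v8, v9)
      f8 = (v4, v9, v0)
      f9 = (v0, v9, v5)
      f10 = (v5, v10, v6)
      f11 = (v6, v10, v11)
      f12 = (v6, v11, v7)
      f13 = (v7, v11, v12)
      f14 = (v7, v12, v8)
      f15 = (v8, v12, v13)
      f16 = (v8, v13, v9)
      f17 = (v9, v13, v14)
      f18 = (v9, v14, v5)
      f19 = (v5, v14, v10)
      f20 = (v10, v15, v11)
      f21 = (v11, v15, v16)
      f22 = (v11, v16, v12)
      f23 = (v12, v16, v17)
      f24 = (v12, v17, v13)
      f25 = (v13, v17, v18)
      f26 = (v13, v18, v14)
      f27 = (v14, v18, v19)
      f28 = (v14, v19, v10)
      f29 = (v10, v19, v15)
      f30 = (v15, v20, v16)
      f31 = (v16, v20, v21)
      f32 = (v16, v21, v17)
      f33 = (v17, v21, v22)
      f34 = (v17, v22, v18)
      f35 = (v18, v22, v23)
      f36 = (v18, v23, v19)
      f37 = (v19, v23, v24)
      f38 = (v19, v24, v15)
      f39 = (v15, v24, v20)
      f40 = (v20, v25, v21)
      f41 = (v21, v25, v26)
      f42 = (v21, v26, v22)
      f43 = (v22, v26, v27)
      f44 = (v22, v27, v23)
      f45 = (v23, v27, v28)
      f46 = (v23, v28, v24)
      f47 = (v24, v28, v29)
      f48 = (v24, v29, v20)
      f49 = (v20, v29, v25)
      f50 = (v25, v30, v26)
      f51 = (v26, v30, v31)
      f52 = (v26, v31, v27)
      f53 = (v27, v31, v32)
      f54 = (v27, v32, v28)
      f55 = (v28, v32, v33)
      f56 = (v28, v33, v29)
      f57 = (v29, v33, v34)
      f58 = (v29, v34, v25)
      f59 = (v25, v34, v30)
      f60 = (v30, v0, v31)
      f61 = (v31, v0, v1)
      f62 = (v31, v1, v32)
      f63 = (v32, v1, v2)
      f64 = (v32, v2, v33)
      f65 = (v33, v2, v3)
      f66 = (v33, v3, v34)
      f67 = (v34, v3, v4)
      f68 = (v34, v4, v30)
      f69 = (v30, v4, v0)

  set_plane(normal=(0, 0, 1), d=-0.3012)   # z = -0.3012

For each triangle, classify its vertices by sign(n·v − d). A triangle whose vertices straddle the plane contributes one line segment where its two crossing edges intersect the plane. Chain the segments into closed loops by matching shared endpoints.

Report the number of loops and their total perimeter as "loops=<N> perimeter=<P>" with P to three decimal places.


loops=2 perimeter=20.968

Straddling triangles (28 of 70):
  (v2,v7,v3) [++-] → (1.28206, 0.0596723, -0.3012)–(1.3108, 0, -0.3012)  len=0.0662
  (v3,v7,v8) [-+-] → (1.28206, 0.0596723, -0.3012)–(0.8173, 1.0248, -0.3012)  len=1.0712
  (v4,v9,v0) [--+] → (1.73838, 0.836436, -0.3012)–(2.14114, 0, -0.3012)  len=0.9284
  (v0,v9,v5) [+-+] → (1.73838, 0.836436, -0.3012)–(1.335, 1.67402, -0.3012)  len=0.9297
  (v7,v12,v8) [++-] → (0.752725, 1.03954, -0.3012)–(0.8173, 1.0248, -0.3012)  len=0.0662
  (v8,v12,v13) [-+-] → (0.752725, 1.03954, -0.3012)–(-0.2917, 1.2779, -0.3012)  len=1.0713
  (v9,v14,v5) [--+] → (0.429868, 1.88059, -0.3012)–(1.335, 1.67402, -0.3012)  len=0.9284
  (v5,v14,v10) [+-+] → (0.429868, 1.88059, -0.3012)–(-0.476447, 2.08746, -0.3012)  len=0.9296
  (v12,v17,v13) [++-] → (-0.343482, 1.2366, -0.3012)–(-0.2917, 1.2779, -0.3012)  len=0.0662
  (v13,v17,v18) [-+-] → (-0.343482, 1.2366, -0.3012)–(-1.181, 0.5687, -0.3012)  len=1.0712
  (v14,v19,v10) [--+] → (-1.20225, 1.50865, -0.3012)–(-0.476447, 2.08746, -0.3012)  len=0.9283
  (v10,v19,v15) [+-+] → (-1.20225, 1.50865, -0.3012)–(-1.92912, 0.929042, -0.3012)  len=0.9297
  (v17,v22,v18) [++-] → (-1.181, 0.502471, -0.3012)–(-1.181, 0.5687, -0.3012)  len=0.0662
  (v18,v22,v23) [-+-] → (-1.181, 0.502471, -0.3012)–(-1.181, -0.5687, -0.3012)  len=1.0712
  (v19,v24,v15) [--+] → (-1.92912, 0.000651704, -0.3012)–(-1.92912, 0.929042, -0.3012)  len=0.9284
  (v15,v24,v20) [+-+] → (-1.92912, 0.000651704, -0.3012)–(-1.92912, -0.929042, -0.3012)  len=0.9297
  (v22,v27,v23) [++-] → (-1.12922, -0.609995, -0.3012)–(-1.181, -0.5687, -0.3012)  len=0.0662
  (v23,v27,v28) [-+-] → (-1.12922, -0.609995, -0.3012)–(-0.2917, -1.2779, -0.3012)  len=1.0712
  (v24,v29,v20) [--+] → (-1.20332, -1.50785, -0.3012)–(-1.92912, -0.929042, -0.3012)  len=0.9283
  (v20,v29,v25) [+-+] → (-1.20332, -1.50785, -0.3012)–(-0.476447, -2.08746, -0.3012)  len=0.9297
  (v27,v32,v28) [++-] → (-0.227125, -1.26316, -0.3012)–(-0.2917, -1.2779, -0.3012)  len=0.0662
  (v28,v32,v33) [-+-] → (-0.227125, -1.26316, -0.3012)–(0.8173, -1.0248, -0.3012)  len=1.0713
  (v29,v34,v25) [--+] → (0.428682, -1.88089, -0.3012)–(-0.476447, -2.08746, -0.3012)  len=0.9284
  (v25,v34,v30) [+-+] → (0.428682, -1.88089, -0.3012)–(1.335, -1.67402, -0.3012)  len=0.9296
  (v32,v2,v33) [++-] → (0.846036, -0.965128, -0.3012)–(0.8173, -1.0248, -0.3012)  len=0.0662
  (v33,v2,v3) [-+-] → (0.846036, -0.965128, -0.3012)–(1.3108, 0, -0.3012)  len=1.0712
  (v34,v4,v30) [--+] → (1.73776, -0.837587, -0.3012)–(1.335, -1.67402, -0.3012)  len=0.9284
  (v30,v4,v0) [+-+] → (1.73776, -0.837587, -0.3012)–(2.14114, 0, -0.3012)  len=0.9297

Chained into 2 loop(s):
  loop 1: 14 segments, perimeter = 7.9622
  loop 2: 14 segments, perimeter = 13.0062
Total perimeter = 20.968
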